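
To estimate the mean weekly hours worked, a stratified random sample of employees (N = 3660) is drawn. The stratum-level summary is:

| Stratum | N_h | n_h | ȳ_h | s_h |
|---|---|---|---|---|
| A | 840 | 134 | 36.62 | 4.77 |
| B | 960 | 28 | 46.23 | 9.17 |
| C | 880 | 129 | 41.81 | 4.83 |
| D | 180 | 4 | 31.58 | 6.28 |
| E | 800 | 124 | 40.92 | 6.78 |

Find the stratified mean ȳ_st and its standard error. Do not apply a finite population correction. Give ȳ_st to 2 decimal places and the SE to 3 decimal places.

ȳ_st ≈ 41.08, SE ≈ 0.517

ȳ_st = Σ W_h ȳ_h = (840·36.62 + 960·46.23 + 880·41.81 + 180·31.58 + 800·40.92)/3660 = 41.08055
V̂(ȳ_st) = Σ W_h² s_h²/n_h, with W_h = N_h/N and N = 3660:
  stratum A: (840/3660)²·4.77²/134 = 0.00894393
  stratum B: (960/3660)²·9.17²/28 = 0.206615
  stratum C: (880/3660)²·4.83²/129 = 0.0104546
  stratum D: (180/3660)²·6.28²/4 = 0.0238475
  stratum E: (800/3660)²·6.78²/124 = 0.0177115
V̂(ȳ_st) = 0.267572
SE(ȳ_st) = √0.267572 = 0.517274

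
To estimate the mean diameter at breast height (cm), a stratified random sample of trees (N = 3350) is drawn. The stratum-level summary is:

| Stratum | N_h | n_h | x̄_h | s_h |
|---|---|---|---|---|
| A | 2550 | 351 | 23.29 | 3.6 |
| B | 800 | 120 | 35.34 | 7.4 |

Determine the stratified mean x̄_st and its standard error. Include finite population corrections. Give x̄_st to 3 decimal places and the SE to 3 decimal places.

x̄_st = Σ W_h x̄_h = (2550·23.29 + 800·35.34)/3350 = 26.16761
V̂(x̄_st) = Σ W_h² (1 − n_h/N_h) s_h²/n_h, with W_h = N_h/N and N = 3350:
  stratum A: (2550/3350)²·(1 − 351/2550)·3.6²/351 = 0.018449
  stratum B: (800/3350)²·(1 − 120/800)·7.4²/120 = 0.0221203
V̂(x̄_st) = 0.0405694
SE(x̄_st) = √0.0405694 = 0.201418

x̄_st ≈ 26.168, SE ≈ 0.201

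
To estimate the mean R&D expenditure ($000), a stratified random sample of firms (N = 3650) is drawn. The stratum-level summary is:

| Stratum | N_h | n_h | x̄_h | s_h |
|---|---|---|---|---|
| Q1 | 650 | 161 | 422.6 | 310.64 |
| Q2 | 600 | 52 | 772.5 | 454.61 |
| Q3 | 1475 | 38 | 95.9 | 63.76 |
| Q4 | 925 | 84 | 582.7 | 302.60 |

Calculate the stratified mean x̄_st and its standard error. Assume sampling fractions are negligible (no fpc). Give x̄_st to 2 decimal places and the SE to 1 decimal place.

x̄_st = Σ W_h x̄_h = (650·422.6 + 600·772.5 + 1475·95.9 + 925·582.7)/3650 = 388.66849
V̂(x̄_st) = Σ W_h² s_h²/n_h, with W_h = N_h/N and N = 3650:
  stratum Q1: (650/3650)²·310.64²/161 = 19.0077
  stratum Q2: (600/3650)²·454.61²/52 = 107.397
  stratum Q3: (1475/3650)²·63.76²/38 = 17.4707
  stratum Q4: (925/3650)²·302.60²/84 = 70.0094
V̂(x̄_st) = 213.885
SE(x̄_st) = √213.885 = 14.6248

x̄_st ≈ 388.67, SE ≈ 14.6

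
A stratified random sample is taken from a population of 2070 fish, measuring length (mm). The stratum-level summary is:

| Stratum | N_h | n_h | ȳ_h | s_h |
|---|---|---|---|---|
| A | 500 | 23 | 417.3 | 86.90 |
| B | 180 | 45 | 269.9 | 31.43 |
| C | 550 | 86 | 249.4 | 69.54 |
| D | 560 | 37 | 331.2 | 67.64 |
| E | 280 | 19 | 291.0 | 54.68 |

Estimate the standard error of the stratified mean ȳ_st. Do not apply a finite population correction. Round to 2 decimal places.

SE(ȳ_st) ≈ 5.93

V̂(ȳ_st) = Σ W_h² s_h²/n_h, with W_h = N_h/N and N = 2070:
  stratum A: (500/2070)²·86.90²/23 = 19.1563
  stratum B: (180/2070)²·31.43²/45 = 0.165989
  stratum C: (550/2070)²·69.54²/86 = 3.96968
  stratum D: (560/2070)²·67.64²/37 = 9.04984
  stratum E: (280/2070)²·54.68²/19 = 2.87925
V̂(ȳ_st) = 35.221
SE(ȳ_st) = √35.221 = 5.93473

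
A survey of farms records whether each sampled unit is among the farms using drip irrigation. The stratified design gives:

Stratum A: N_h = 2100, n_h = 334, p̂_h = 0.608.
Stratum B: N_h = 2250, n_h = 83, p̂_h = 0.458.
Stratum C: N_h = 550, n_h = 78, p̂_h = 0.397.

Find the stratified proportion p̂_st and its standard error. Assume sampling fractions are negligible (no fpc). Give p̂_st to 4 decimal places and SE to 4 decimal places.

N = 4900; stratum weights W_h = N_h/N.
p̂_st = Σ W_h p̂_h = (2100·0.608 + 2250·0.458 + 550·0.397)/4900 = 0.51544
V̂(p̂_st) = Σ W_h² p̂_h(1−p̂_h)/(n_h−1):
  stratum A: (2100/4900)²·0.608·0.392/333 = 0.000131459
  stratum B: (2250/4900)²·0.458·0.542/82 = 0.000638298
  stratum C: (550/4900)²·0.397·0.603/77 = 3.91697e-05
V̂(p̂_st) = 0.000808928; SE = √V̂ = 0.0284417

p̂_st ≈ 0.5154, SE ≈ 0.0284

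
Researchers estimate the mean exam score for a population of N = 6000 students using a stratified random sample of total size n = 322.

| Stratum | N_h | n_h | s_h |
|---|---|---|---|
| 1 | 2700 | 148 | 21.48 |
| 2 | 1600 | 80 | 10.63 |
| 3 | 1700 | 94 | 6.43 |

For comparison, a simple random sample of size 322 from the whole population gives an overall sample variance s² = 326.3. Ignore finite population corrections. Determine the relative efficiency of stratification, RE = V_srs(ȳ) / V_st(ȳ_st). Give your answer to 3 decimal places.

V̂(ȳ_st) = Σ W_h² s_h²/n_h, with W_h = N_h/N and N = 6000:
  stratum 1: (2700/6000)²·21.48²/148 = 0.631294
  stratum 2: (1600/6000)²·10.63²/80 = 0.100442
  stratum 3: (1700/6000)²·6.43²/94 = 0.0353093
V_st = 0.767045
V_srs = s²/n = 326.3/322 = 1.01335
Relative efficiency = V_srs / V_st = 1.01335/0.767045 = 1.3211

RE ≈ 1.321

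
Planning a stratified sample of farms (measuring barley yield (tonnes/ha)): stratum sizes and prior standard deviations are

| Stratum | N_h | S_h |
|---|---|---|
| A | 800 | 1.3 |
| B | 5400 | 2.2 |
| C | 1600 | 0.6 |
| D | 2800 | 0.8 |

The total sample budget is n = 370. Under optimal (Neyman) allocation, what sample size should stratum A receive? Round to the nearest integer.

Neyman allocation: n_h = n · N_h S_h / Σ N_i S_i, with n = 370.
  stratum A: N_h·S_h = 800·1.3 = 1040.00
  stratum B: N_h·S_h = 5400·2.2 = 11880.00
  stratum C: N_h·S_h = 1600·0.6 = 960.00
  stratum D: N_h·S_h = 2800·0.8 = 2240.00
Σ N_h S_h = 16120.00
n for stratum A = 370·1040.00/16120.00 = 23.871 → 24

24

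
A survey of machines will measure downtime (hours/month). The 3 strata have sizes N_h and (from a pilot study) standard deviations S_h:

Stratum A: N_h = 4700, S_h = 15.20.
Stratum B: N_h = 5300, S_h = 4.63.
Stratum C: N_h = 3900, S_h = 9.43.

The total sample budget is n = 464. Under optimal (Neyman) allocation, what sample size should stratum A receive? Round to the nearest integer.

Neyman allocation: n_h = n · N_h S_h / Σ N_i S_i, with n = 464.
  stratum A: N_h·S_h = 4700·15.20 = 71440.00
  stratum B: N_h·S_h = 5300·4.63 = 24539.00
  stratum C: N_h·S_h = 3900·9.43 = 36777.00
Σ N_h S_h = 132756.00
n for stratum A = 464·71440.00/132756.00 = 249.692 → 250

250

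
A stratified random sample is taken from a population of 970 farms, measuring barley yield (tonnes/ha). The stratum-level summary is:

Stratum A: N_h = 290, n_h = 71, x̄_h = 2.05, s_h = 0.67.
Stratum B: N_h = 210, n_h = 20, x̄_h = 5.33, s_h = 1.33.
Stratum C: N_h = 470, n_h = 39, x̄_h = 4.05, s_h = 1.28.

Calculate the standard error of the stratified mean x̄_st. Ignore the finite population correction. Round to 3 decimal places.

SE(x̄_st) ≈ 0.121

V̂(x̄_st) = Σ W_h² s_h²/n_h, with W_h = N_h/N and N = 970:
  stratum A: (290/970)²·0.67²/71 = 0.000565124
  stratum B: (210/970)²·1.33²/20 = 0.00414542
  stratum C: (470/970)²·1.28²/39 = 0.00986297
V̂(x̄_st) = 0.0145735
SE(x̄_st) = √0.0145735 = 0.120721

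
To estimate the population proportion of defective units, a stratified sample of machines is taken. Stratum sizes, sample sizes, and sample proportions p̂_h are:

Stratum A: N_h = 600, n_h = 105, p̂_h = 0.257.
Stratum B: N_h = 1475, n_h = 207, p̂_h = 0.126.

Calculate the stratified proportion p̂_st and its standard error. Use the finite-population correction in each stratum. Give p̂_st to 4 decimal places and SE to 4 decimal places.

p̂_st ≈ 0.1639, SE ≈ 0.0189

N = 2075; stratum weights W_h = N_h/N.
p̂_st = Σ W_h p̂_h = (600·0.257 + 1475·0.126)/2075 = 0.16388
V̂(p̂_st) = Σ W_h² (1 − n_h/N_h) p̂_h(1−p̂_h)/(n_h−1):
  stratum A: (600/2075)²·(1 − 105/600)·0.257·0.743/104 = 0.000126651
  stratum B: (1475/2075)²·(1 − 207/1475)·0.126·0.874/206 = 0.000232215
V̂(p̂_st) = 0.000358866; SE = √V̂ = 0.0189438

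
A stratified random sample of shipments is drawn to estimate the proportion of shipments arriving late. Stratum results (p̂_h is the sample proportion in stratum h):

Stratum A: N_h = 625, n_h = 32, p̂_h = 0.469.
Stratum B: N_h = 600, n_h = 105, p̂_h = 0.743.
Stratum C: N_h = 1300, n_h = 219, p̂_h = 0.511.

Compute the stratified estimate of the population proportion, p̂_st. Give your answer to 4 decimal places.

N = 2525; stratum weights W_h = N_h/N.
p̂_st = Σ W_h p̂_h = (625·0.469 + 600·0.743 + 1300·0.511)/2525 = 0.55573

p̂_st ≈ 0.5557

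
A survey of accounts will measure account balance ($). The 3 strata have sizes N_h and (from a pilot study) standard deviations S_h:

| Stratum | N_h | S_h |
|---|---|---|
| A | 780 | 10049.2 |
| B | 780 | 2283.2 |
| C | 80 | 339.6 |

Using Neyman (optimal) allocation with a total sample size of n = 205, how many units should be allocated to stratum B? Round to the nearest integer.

38

Neyman allocation: n_h = n · N_h S_h / Σ N_i S_i, with n = 205.
  stratum A: N_h·S_h = 780·10049.2 = 7838376.00
  stratum B: N_h·S_h = 780·2283.2 = 1780896.00
  stratum C: N_h·S_h = 80·339.6 = 27168.00
Σ N_h S_h = 9646440.00
n for stratum B = 205·1780896.00/9646440.00 = 37.846 → 38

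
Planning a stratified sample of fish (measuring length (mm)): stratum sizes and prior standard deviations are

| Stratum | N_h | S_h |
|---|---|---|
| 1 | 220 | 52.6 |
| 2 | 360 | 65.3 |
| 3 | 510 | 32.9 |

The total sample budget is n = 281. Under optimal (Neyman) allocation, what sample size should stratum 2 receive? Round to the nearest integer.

127

Neyman allocation: n_h = n · N_h S_h / Σ N_i S_i, with n = 281.
  stratum 1: N_h·S_h = 220·52.6 = 11572.00
  stratum 2: N_h·S_h = 360·65.3 = 23508.00
  stratum 3: N_h·S_h = 510·32.9 = 16779.00
Σ N_h S_h = 51859.00
n for stratum 2 = 281·23508.00/51859.00 = 127.379 → 127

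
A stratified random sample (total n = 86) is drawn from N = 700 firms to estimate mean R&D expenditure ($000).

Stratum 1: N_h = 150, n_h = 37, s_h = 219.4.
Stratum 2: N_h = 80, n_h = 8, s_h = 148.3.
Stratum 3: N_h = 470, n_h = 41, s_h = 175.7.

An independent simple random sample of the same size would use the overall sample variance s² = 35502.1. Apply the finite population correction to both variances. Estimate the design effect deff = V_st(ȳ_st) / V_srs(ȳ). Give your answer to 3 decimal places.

V̂(ȳ_st) = Σ W_h² (1 − n_h/N_h) s_h²/n_h, with W_h = N_h/N and N = 700:
  stratum 1: (150/700)²·(1 − 37/150)·219.4²/37 = 45.0034
  stratum 2: (80/700)²·(1 − 8/80)·148.3²/8 = 32.3161
  stratum 3: (470/700)²·(1 − 41/470)·175.7²/41 = 309.827
V_st = 387.146
V_srs = (1 − 86/700)·35502.1/86 = 362.098
deff = V_st / V_srs = 387.146/362.098 = 1.0692

deff ≈ 1.069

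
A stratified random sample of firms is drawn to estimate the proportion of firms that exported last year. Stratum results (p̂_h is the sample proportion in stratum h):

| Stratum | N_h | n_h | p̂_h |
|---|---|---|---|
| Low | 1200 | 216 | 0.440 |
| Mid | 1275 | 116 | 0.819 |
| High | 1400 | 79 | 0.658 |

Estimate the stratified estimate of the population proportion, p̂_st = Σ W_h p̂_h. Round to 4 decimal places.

p̂_st ≈ 0.6435

N = 3875; stratum weights W_h = N_h/N.
p̂_st = Σ W_h p̂_h = (1200·0.440 + 1275·0.819 + 1400·0.658)/3875 = 0.64346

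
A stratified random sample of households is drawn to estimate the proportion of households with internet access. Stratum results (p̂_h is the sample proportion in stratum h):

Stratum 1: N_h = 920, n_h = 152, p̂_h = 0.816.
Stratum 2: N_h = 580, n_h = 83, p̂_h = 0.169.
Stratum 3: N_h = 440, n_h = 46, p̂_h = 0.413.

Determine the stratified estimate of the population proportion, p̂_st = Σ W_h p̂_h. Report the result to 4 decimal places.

p̂_st ≈ 0.5312

N = 1940; stratum weights W_h = N_h/N.
p̂_st = Σ W_h p̂_h = (920·0.816 + 580·0.169 + 440·0.413)/1940 = 0.53116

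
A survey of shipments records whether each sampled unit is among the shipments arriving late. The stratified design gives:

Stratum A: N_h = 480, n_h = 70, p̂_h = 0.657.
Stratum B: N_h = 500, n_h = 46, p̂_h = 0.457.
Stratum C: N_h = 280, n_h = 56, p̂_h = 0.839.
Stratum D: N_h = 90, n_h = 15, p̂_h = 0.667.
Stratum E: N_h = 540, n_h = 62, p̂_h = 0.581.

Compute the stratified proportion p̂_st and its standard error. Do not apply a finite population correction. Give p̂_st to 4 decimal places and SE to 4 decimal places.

N = 1890; stratum weights W_h = N_h/N.
p̂_st = Σ W_h p̂_h = (480·0.657 + 500·0.457 + 280·0.839 + 90·0.667 + 540·0.581)/1890 = 0.60981
V̂(p̂_st) = Σ W_h² p̂_h(1−p̂_h)/(n_h−1):
  stratum A: (480/1890)²·0.657·0.343/69 = 0.000210654
  stratum B: (500/1890)²·0.457·0.543/45 = 0.00038594
  stratum C: (280/1890)²·0.839·0.161/55 = 5.39036e-05
  stratum D: (90/1890)²·0.667·0.333/14 = 3.59752e-05
  stratum E: (540/1890)²·0.581·0.419/61 = 0.00032578
V̂(p̂_st) = 0.00101225; SE = √V̂ = 0.0318159

p̂_st ≈ 0.6098, SE ≈ 0.0318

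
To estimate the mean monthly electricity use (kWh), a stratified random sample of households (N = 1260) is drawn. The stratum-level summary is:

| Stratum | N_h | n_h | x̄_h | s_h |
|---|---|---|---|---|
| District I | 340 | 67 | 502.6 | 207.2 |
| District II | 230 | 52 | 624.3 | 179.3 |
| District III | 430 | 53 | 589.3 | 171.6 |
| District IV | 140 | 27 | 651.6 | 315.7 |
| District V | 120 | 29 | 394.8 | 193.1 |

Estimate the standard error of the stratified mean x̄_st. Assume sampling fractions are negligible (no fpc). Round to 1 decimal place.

SE(x̄_st) ≈ 13.8

V̂(x̄_st) = Σ W_h² s_h²/n_h, with W_h = N_h/N and N = 1260:
  stratum District I: (340/1260)²·207.2²/67 = 46.6575
  stratum District II: (230/1260)²·179.3²/52 = 20.6002
  stratum District III: (430/1260)²·171.6²/53 = 64.7075
  stratum District IV: (140/1260)²·315.7²/27 = 45.5722
  stratum District V: (120/1260)²·193.1²/29 = 11.6624
V̂(x̄_st) = 189.2
SE(x̄_st) = √189.2 = 13.755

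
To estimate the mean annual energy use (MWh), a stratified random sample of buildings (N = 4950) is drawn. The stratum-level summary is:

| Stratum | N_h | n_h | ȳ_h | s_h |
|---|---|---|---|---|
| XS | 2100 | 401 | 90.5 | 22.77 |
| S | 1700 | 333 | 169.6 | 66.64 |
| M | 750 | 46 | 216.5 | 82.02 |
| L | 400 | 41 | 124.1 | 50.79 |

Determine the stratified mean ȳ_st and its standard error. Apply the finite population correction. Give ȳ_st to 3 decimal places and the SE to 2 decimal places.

ȳ_st = Σ W_h ȳ_h = (2100·90.5 + 1700·169.6 + 750·216.5 + 400·124.1)/4950 = 139.47172
V̂(ȳ_st) = Σ W_h² (1 − n_h/N_h) s_h²/n_h, with W_h = N_h/N and N = 4950:
  stratum XS: (2100/4950)²·(1 − 401/2100)·22.77²/401 = 0.188271
  stratum S: (1700/4950)²·(1 − 333/1700)·66.64²/333 = 1.26483
  stratum M: (750/4950)²·(1 − 46/750)·82.02²/46 = 3.15141
  stratum L: (400/4950)²·(1 − 41/400)·50.79²/41 = 0.368737
V̂(ȳ_st) = 4.97325
SE(ȳ_st) = √4.97325 = 2.23008

ȳ_st ≈ 139.472, SE ≈ 2.23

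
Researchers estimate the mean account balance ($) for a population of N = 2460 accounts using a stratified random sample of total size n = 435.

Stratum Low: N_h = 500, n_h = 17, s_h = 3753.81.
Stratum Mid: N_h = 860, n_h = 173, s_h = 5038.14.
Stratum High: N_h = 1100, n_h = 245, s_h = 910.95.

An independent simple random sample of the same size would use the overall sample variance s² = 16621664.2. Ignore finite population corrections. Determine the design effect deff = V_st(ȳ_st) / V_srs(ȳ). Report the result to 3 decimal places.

deff ≈ 1.383

V̂(ȳ_st) = Σ W_h² s_h²/n_h, with W_h = N_h/N and N = 2460:
  stratum Low: (500/2460)²·3753.81²/17 = 34242.5
  stratum Mid: (860/2460)²·5038.14²/173 = 17931.7
  stratum High: (1100/2460)²·910.95²/245 = 677.233
V_st = 52851.4
V_srs = s²/n = 16621664.2/435 = 38210.7
deff = V_st / V_srs = 52851.4/38210.7 = 1.3832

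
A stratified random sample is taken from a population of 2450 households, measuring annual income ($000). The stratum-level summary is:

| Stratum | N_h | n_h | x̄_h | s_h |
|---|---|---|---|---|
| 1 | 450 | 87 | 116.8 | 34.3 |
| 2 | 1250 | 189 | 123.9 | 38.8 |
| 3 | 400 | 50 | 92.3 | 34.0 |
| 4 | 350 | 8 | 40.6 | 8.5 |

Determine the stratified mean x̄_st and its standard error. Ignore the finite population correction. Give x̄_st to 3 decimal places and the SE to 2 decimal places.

x̄_st ≈ 105.537, SE ≈ 1.82

x̄_st = Σ W_h x̄_h = (450·116.8 + 1250·123.9 + 400·92.3 + 350·40.6)/2450 = 105.53673
V̂(x̄_st) = Σ W_h² s_h²/n_h, with W_h = N_h/N and N = 2450:
  stratum 1: (450/2450)²·34.3²/87 = 0.456207
  stratum 2: (1250/2450)²·38.8²/189 = 2.07343
  stratum 3: (400/2450)²·34.0²/50 = 0.616277
  stratum 4: (350/2450)²·8.5²/8 = 0.184311
V̂(x̄_st) = 3.33023
SE(x̄_st) = √3.33023 = 1.82489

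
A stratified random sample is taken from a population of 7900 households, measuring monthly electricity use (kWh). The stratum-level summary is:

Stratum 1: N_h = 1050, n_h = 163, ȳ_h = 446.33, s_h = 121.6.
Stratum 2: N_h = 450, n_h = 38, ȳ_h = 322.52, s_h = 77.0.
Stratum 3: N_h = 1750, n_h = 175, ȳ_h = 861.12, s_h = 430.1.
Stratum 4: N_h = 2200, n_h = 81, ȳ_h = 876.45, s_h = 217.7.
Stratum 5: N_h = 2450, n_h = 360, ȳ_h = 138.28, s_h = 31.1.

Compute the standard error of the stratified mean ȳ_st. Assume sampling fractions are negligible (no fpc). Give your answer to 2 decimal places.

SE(ȳ_st) ≈ 9.98

V̂(ȳ_st) = Σ W_h² s_h²/n_h, with W_h = N_h/N and N = 7900:
  stratum 1: (1050/7900)²·121.6²/163 = 1.60252
  stratum 2: (450/7900)²·77.0²/38 = 0.506254
  stratum 3: (1750/7900)²·430.1²/175 = 51.8708
  stratum 4: (2200/7900)²·217.7²/81 = 45.3757
  stratum 5: (2450/7900)²·31.1²/360 = 0.258402
V̂(ȳ_st) = 99.6136
SE(ȳ_st) = √99.6136 = 9.98066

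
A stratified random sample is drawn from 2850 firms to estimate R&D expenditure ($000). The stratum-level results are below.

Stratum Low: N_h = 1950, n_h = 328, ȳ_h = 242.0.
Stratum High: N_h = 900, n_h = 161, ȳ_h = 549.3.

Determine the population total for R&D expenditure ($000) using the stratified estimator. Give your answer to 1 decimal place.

τ̂_st = Σ N_h ȳ_h = 1950·242.0 + 900·549.3 = 966270.0

τ̂_st ≈ 966270.0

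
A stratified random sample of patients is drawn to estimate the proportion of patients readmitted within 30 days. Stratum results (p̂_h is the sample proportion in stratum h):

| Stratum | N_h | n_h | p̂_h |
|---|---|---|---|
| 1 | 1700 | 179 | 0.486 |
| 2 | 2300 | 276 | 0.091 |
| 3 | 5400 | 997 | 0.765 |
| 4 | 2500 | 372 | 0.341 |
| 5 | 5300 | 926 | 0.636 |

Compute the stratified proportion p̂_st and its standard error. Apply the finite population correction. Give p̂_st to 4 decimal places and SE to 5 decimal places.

N = 17200; stratum weights W_h = N_h/N.
p̂_st = Σ W_h p̂_h = (1700·0.486 + 2300·0.091 + 5400·0.765 + 2500·0.341 + 5300·0.636)/17200 = 0.54592
V̂(p̂_st) = Σ W_h² (1 − n_h/N_h) p̂_h(1−p̂_h)/(n_h−1):
  stratum 1: (1700/17200)²·(1 − 179/1700)·0.486·0.514/178 = 1.22659e-05
  stratum 2: (2300/17200)²·(1 − 276/2300)·0.091·0.909/275 = 4.73319e-06
  stratum 3: (5400/17200)²·(1 − 997/5400)·0.765·0.235/996 = 1.45063e-05
  stratum 4: (2500/17200)²·(1 − 372/2500)·0.341·0.659/371 = 1.08923e-05
  stratum 5: (5300/17200)²·(1 − 926/5300)·0.636·0.364/925 = 1.96117e-05
V̂(p̂_st) = 6.20094e-05; SE = √V̂ = 0.0078746

p̂_st ≈ 0.5459, SE ≈ 0.00787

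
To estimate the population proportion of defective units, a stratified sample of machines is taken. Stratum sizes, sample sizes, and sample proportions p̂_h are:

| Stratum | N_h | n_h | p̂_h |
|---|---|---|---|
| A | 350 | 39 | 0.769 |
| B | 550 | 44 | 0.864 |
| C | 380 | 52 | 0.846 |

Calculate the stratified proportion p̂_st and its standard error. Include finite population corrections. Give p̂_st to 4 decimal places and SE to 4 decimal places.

p̂_st ≈ 0.8327, SE ≈ 0.0311

N = 1280; stratum weights W_h = N_h/N.
p̂_st = Σ W_h p̂_h = (350·0.769 + 550·0.864 + 380·0.846)/1280 = 0.83268
V̂(p̂_st) = Σ W_h² (1 − n_h/N_h) p̂_h(1−p̂_h)/(n_h−1):
  stratum A: (350/1280)²·(1 − 39/350)·0.769·0.231/38 = 0.000310573
  stratum B: (550/1280)²·(1 − 44/550)·0.864·0.136/43 = 0.00046417
  stratum C: (380/1280)²·(1 − 52/380)·0.846·0.154/51 = 0.000194338
V̂(p̂_st) = 0.000969081; SE = √V̂ = 0.0311301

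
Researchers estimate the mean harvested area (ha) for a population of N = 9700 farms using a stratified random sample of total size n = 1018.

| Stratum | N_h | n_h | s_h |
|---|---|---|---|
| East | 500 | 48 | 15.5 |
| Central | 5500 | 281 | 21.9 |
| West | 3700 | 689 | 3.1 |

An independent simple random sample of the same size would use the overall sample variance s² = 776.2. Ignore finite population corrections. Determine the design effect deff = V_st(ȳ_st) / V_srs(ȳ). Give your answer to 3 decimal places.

deff ≈ 0.740

V̂(ȳ_st) = Σ W_h² s_h²/n_h, with W_h = N_h/N and N = 9700:
  stratum East: (500/9700)²·15.5²/48 = 0.013299
  stratum Central: (5500/9700)²·21.9²/281 = 0.548736
  stratum West: (3700/9700)²·3.1²/689 = 0.00202938
V_st = 0.564065
V_srs = s²/n = 776.2/1018 = 0.762475
deff = V_st / V_srs = 0.564065/0.762475 = 0.7398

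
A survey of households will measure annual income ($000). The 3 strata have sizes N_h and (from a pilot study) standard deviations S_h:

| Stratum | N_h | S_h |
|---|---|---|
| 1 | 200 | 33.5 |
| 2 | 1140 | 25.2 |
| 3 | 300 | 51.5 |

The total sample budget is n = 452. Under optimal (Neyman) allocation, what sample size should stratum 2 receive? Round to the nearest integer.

Neyman allocation: n_h = n · N_h S_h / Σ N_i S_i, with n = 452.
  stratum 1: N_h·S_h = 200·33.5 = 6700.00
  stratum 2: N_h·S_h = 1140·25.2 = 28728.00
  stratum 3: N_h·S_h = 300·51.5 = 15450.00
Σ N_h S_h = 50878.00
n for stratum 2 = 452·28728.00/50878.00 = 255.219 → 255

255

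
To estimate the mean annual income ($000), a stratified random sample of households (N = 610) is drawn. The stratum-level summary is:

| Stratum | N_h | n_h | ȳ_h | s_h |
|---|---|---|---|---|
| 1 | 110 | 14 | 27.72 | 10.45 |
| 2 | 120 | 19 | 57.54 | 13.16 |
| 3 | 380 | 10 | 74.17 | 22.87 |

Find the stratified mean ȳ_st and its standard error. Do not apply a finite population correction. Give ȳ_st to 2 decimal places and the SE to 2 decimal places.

ȳ_st ≈ 62.52, SE ≈ 4.57

ȳ_st = Σ W_h ȳ_h = (110·27.72 + 120·57.54 + 380·74.17)/610 = 62.52230
V̂(ȳ_st) = Σ W_h² s_h²/n_h, with W_h = N_h/N and N = 610:
  stratum 1: (110/610)²·10.45²/14 = 0.253647
  stratum 2: (120/610)²·13.16²/19 = 0.352745
  stratum 3: (380/610)²·22.87²/10 = 20.2974
V̂(ȳ_st) = 20.9038
SE(ȳ_st) = √20.9038 = 4.57206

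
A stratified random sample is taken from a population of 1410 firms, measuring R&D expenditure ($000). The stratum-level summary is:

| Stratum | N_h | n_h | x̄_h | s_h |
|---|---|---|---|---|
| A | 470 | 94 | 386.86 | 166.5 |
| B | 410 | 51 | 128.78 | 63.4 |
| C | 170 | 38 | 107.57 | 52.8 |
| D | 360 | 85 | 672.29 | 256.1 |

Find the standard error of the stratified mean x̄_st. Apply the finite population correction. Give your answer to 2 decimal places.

SE(x̄_st) ≈ 8.44

V̂(x̄_st) = Σ W_h² (1 − n_h/N_h) s_h²/n_h, with W_h = N_h/N and N = 1410:
  stratum A: (470/1410)²·(1 − 94/470)·166.5²/94 = 26.2149
  stratum B: (410/1410)²·(1 − 51/410)·63.4²/51 = 5.8351
  stratum C: (170/1410)²·(1 − 38/170)·52.8²/38 = 0.828073
  stratum D: (360/1410)²·(1 − 85/360)·256.1²/85 = 38.4235
V̂(x̄_st) = 71.3016
SE(x̄_st) = √71.3016 = 8.44403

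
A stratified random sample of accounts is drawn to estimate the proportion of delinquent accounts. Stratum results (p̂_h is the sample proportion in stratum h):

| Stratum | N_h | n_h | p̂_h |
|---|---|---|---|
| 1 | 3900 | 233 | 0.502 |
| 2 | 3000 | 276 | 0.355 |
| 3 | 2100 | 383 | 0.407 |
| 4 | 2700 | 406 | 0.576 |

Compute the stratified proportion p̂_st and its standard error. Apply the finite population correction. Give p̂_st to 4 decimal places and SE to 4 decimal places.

p̂_st ≈ 0.4643, SE ≈ 0.0144

N = 11700; stratum weights W_h = N_h/N.
p̂_st = Σ W_h p̂_h = (3900·0.502 + 3000·0.355 + 2100·0.407 + 2700·0.576)/11700 = 0.46433
V̂(p̂_st) = Σ W_h² (1 − n_h/N_h) p̂_h(1−p̂_h)/(n_h−1):
  stratum 1: (3900/11700)²·(1 − 233/3900)·0.502·0.498/232 = 0.000112577
  stratum 2: (3000/11700)²·(1 − 276/3000)·0.355·0.645/275 = 4.97064e-05
  stratum 3: (2100/11700)²·(1 − 383/2100)·0.407·0.593/382 = 1.66419e-05
  stratum 4: (2700/11700)²·(1 − 406/2700)·0.576·0.424/405 = 2.72847e-05
V̂(p̂_st) = 0.00020621; SE = √V̂ = 0.01436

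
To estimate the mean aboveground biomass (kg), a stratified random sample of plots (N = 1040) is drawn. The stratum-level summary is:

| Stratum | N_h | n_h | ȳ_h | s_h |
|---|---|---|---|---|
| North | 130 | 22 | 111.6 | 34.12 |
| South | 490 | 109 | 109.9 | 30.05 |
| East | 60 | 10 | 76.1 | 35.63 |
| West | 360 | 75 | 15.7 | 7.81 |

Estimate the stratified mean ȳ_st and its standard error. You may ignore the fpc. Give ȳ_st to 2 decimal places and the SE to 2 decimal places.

ȳ_st = Σ W_h ȳ_h = (130·111.6 + 490·109.9 + 60·76.1 + 360·15.7)/1040 = 75.55481
V̂(ȳ_st) = Σ W_h² s_h²/n_h, with W_h = N_h/N and N = 1040:
  stratum North: (130/1040)²·34.12²/22 = 0.826828
  stratum South: (490/1040)²·30.05²/109 = 1.83903
  stratum East: (60/1040)²·35.63²/10 = 0.42254
  stratum West: (360/1040)²·7.81²/75 = 0.0974494
V̂(ȳ_st) = 3.18584
SE(ȳ_st) = √3.18584 = 1.78489

ȳ_st ≈ 75.55, SE ≈ 1.78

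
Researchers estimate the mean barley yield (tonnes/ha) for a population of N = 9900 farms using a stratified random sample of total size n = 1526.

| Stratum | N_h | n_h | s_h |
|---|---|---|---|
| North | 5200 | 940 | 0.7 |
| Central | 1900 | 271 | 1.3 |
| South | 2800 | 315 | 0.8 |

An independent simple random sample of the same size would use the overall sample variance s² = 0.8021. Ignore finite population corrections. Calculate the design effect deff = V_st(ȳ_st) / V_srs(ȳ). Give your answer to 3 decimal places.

deff ≈ 1.020

V̂(ȳ_st) = Σ W_h² s_h²/n_h, with W_h = N_h/N and N = 9900:
  stratum North: (5200/9900)²·0.7²/940 = 0.000143815
  stratum Central: (1900/9900)²·1.3²/271 = 0.000229696
  stratum South: (2800/9900)²·0.8²/315 = 0.000162523
V_st = 0.000536035
V_srs = s²/n = 0.8021/1526 = 0.000525623
deff = V_st / V_srs = 0.000536035/0.000525623 = 1.0198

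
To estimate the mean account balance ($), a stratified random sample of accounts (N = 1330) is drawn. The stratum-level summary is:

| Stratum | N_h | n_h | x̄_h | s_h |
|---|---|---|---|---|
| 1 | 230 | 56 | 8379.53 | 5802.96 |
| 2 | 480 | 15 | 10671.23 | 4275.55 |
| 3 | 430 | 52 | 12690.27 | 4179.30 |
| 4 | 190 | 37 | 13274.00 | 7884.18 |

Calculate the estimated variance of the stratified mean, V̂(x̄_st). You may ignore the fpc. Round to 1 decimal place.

V̂(x̄_st) ≈ 246114.2

V̂(x̄_st) = Σ W_h² s_h²/n_h, with W_h = N_h/N and N = 1330:
  stratum 1: (230/1330)²·5802.96²/56 = 17983.1
  stratum 2: (480/1330)²·4275.55²/15 = 158735
  stratum 3: (430/1330)²·4179.30²/52 = 35110.5
  stratum 4: (190/1330)²·7884.18²/37 = 34285.9
V̂(x̄_st) = 246114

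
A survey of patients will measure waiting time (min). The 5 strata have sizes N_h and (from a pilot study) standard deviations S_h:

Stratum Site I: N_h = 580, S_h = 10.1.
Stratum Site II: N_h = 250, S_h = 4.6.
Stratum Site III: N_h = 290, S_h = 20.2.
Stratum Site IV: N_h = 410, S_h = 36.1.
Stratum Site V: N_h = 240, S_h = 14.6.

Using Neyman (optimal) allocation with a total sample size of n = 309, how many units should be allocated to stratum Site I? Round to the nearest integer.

Neyman allocation: n_h = n · N_h S_h / Σ N_i S_i, with n = 309.
  stratum Site I: N_h·S_h = 580·10.1 = 5858.00
  stratum Site II: N_h·S_h = 250·4.6 = 1150.00
  stratum Site III: N_h·S_h = 290·20.2 = 5858.00
  stratum Site IV: N_h·S_h = 410·36.1 = 14801.00
  stratum Site V: N_h·S_h = 240·14.6 = 3504.00
Σ N_h S_h = 31171.00
n for stratum Site I = 309·5858.00/31171.00 = 58.071 → 58

58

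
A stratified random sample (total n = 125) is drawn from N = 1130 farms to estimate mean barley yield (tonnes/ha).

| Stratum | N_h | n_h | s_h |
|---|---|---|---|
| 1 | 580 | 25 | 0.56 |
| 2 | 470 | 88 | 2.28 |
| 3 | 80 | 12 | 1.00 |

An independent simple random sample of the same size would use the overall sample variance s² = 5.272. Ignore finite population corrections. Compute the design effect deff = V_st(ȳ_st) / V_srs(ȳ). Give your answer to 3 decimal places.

deff ≈ 0.331

V̂(ȳ_st) = Σ W_h² s_h²/n_h, with W_h = N_h/N and N = 1130:
  stratum 1: (580/1130)²·0.56²/25 = 0.00330472
  stratum 2: (470/1130)²·2.28²/88 = 0.0102194
  stratum 3: (80/1130)²·1.00²/12 = 0.000417678
V_st = 0.0139418
V_srs = s²/n = 5.272/125 = 0.042176
deff = V_st / V_srs = 0.0139418/0.042176 = 0.3306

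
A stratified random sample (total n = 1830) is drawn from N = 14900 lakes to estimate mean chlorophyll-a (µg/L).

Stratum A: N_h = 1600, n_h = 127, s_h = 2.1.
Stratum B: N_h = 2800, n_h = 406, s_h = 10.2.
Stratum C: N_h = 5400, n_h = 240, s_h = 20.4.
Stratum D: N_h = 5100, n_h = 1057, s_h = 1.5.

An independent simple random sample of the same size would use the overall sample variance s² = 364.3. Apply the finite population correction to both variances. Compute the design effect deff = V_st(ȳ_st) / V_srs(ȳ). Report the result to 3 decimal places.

deff ≈ 1.294

V̂(ȳ_st) = Σ W_h² (1 − n_h/N_h) s_h²/n_h, with W_h = N_h/N and N = 14900:
  stratum A: (1600/14900)²·(1 − 127/1600)·2.1²/127 = 0.000368625
  stratum B: (2800/14900)²·(1 − 406/2800)·10.2²/406 = 0.0077372
  stratum C: (5400/14900)²·(1 − 240/5400)·20.4²/240 = 0.217631
  stratum D: (5100/14900)²·(1 − 1057/5100)·1.5²/1057 = 0.000197701
V_st = 0.225934
V_srs = (1 − 1830/14900)·364.3/1830 = 0.174621
deff = V_st / V_srs = 0.225934/0.174621 = 1.2939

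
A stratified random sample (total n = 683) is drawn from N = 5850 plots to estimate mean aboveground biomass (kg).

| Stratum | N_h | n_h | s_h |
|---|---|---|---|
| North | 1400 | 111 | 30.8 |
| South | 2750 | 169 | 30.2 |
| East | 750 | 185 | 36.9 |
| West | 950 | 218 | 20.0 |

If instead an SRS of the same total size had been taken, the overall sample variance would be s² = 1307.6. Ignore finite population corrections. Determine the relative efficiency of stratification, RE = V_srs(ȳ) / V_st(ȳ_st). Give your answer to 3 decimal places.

RE ≈ 1.034

V̂(ȳ_st) = Σ W_h² s_h²/n_h, with W_h = N_h/N and N = 5850:
  stratum North: (1400/5850)²·30.8²/111 = 0.489466
  stratum South: (2750/5850)²·30.2²/169 = 1.19256
  stratum East: (750/5850)²·36.9²/185 = 0.120974
  stratum West: (950/5850)²·20.0²/218 = 0.0483881
V_st = 1.85139
V_srs = s²/n = 1307.6/683 = 1.91449
Relative efficiency = V_srs / V_st = 1.91449/1.85139 = 1.0341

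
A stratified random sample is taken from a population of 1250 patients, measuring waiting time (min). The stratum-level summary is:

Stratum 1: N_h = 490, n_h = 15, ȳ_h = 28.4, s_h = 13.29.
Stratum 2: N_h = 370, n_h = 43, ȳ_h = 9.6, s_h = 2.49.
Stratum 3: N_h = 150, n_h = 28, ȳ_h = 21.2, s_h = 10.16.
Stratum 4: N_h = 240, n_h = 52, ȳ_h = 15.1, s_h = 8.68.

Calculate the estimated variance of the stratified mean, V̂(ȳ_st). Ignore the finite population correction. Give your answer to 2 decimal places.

V̂(ȳ_st) = Σ W_h² s_h²/n_h, with W_h = N_h/N and N = 1250:
  stratum 1: (490/1250)²·13.29²/15 = 1.80938
  stratum 2: (370/1250)²·2.49²/43 = 0.0126332
  stratum 3: (150/1250)²·10.16²/28 = 0.0530875
  stratum 4: (240/1250)²·8.68²/52 = 0.053412
V̂(ȳ_st) = 1.92852

V̂(ȳ_st) ≈ 1.93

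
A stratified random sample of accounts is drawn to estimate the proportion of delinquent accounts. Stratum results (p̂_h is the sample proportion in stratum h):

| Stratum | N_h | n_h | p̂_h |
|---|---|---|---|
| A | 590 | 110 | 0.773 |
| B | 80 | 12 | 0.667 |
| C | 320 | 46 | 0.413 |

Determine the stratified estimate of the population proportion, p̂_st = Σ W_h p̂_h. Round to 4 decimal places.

p̂_st ≈ 0.6481

N = 990; stratum weights W_h = N_h/N.
p̂_st = Σ W_h p̂_h = (590·0.773 + 80·0.667 + 320·0.413)/990 = 0.64807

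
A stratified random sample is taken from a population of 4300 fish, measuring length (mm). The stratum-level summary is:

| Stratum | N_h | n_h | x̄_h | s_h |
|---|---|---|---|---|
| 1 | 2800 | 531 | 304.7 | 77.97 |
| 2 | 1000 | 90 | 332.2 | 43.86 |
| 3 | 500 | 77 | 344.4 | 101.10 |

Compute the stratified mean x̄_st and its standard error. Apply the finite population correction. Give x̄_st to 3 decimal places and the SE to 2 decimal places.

x̄_st = Σ W_h x̄_h = (2800·304.7 + 1000·332.2 + 500·344.4)/4300 = 315.71163
V̂(x̄_st) = Σ W_h² (1 − n_h/N_h) s_h²/n_h, with W_h = N_h/N and N = 4300:
  stratum 1: (2800/4300)²·(1 − 531/2800)·77.97²/531 = 3.93384
  stratum 2: (1000/4300)²·(1 − 90/1000)·43.86²/90 = 1.05196
  stratum 3: (500/4300)²·(1 − 77/500)·101.10²/77 = 1.5184
V̂(x̄_st) = 6.50419
SE(x̄_st) = √6.50419 = 2.55033

x̄_st ≈ 315.712, SE ≈ 2.55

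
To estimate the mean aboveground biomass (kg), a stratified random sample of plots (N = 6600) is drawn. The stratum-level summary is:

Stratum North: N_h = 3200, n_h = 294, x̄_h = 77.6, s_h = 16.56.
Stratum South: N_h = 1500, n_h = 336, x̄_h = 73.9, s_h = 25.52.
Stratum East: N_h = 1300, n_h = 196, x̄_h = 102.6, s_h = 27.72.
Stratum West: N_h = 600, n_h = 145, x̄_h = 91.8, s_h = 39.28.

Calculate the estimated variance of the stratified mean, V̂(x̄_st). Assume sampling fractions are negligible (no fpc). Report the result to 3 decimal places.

V̂(x̄_st) ≈ 0.559

V̂(x̄_st) = Σ W_h² s_h²/n_h, with W_h = N_h/N and N = 6600:
  stratum North: (3200/6600)²·16.56²/294 = 0.219273
  stratum South: (1500/6600)²·25.52²/336 = 0.100119
  stratum East: (1300/6600)²·27.72²/196 = 0.1521
  stratum West: (600/6600)²·39.28²/145 = 0.0879406
V̂(x̄_st) = 0.559433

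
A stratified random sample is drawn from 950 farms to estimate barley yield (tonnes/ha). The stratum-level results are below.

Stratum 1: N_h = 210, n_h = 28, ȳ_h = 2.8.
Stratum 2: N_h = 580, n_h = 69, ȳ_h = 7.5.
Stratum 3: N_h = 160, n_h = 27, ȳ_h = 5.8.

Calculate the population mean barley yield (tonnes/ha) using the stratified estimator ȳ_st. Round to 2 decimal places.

ȳ_st ≈ 6.17

N = Σ N_h = 950. Stratum weights W_h = N_h/N.
ȳ_st = (210·2.8 + 580·7.5 + 160·5.8) / 950 = 6.1747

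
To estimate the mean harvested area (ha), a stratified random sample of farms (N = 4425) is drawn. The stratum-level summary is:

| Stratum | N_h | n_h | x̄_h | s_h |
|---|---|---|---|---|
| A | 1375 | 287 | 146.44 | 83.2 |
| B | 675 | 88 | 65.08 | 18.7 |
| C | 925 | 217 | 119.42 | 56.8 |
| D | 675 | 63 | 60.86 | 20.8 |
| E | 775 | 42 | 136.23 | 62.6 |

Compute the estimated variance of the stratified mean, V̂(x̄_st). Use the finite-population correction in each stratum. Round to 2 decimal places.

V̂(x̄_st) = Σ W_h² (1 − n_h/N_h) s_h²/n_h, with W_h = N_h/N and N = 4425:
  stratum A: (1375/4425)²·(1 − 287/1375)·83.2²/287 = 1.84276
  stratum B: (675/4425)²·(1 − 88/675)·18.7²/88 = 0.0804111
  stratum C: (925/4425)²·(1 − 217/925)·56.8²/217 = 0.497262
  stratum D: (675/4425)²·(1 − 63/675)·20.8²/63 = 0.144882
  stratum E: (775/4425)²·(1 − 42/775)·62.6²/42 = 2.70694
V̂(x̄_st) = 5.27226

V̂(x̄_st) ≈ 5.27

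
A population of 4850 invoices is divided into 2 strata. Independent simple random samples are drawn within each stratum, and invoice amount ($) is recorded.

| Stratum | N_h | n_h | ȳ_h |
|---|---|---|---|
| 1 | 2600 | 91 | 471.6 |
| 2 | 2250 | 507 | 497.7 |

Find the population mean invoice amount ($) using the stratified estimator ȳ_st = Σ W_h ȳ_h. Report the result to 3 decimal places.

N = Σ N_h = 4850. Stratum weights W_h = N_h/N.
ȳ_st = (2600·471.6 + 2250·497.7) / 4850 = 483.70825

ȳ_st ≈ 483.708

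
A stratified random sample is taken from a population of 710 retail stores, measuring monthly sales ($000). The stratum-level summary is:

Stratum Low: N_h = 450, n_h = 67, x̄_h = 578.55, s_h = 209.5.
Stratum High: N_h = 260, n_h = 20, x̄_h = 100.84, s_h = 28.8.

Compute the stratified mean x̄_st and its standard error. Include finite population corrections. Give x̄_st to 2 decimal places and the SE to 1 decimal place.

x̄_st = Σ W_h x̄_h = (450·578.55 + 260·100.84)/710 = 403.61394
V̂(x̄_st) = Σ W_h² (1 − n_h/N_h) s_h²/n_h, with W_h = N_h/N and N = 710:
  stratum Low: (450/710)²·(1 − 67/450)·209.5²/67 = 223.969
  stratum High: (260/710)²·(1 − 20/260)·28.8²/20 = 5.13361
V̂(x̄_st) = 229.103
SE(x̄_st) = √229.103 = 15.1361

x̄_st ≈ 403.61, SE ≈ 15.1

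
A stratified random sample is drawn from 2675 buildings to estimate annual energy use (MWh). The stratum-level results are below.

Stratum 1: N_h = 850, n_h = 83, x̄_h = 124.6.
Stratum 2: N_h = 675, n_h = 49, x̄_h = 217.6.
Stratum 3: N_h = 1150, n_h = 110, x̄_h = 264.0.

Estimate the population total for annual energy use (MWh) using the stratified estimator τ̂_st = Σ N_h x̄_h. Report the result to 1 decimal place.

τ̂_st = Σ N_h x̄_h = 850·124.6 + 675·217.6 + 1150·264.0 = 556390.0

τ̂_st ≈ 556390.0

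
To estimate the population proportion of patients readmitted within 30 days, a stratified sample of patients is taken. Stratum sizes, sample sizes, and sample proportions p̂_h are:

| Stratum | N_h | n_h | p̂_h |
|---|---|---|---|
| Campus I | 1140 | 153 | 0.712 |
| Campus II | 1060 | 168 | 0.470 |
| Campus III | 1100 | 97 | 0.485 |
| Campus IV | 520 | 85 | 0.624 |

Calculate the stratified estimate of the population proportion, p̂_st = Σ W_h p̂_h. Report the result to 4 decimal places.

N = 3820; stratum weights W_h = N_h/N.
p̂_st = Σ W_h p̂_h = (1140·0.712 + 1060·0.470 + 1100·0.485 + 520·0.624)/3820 = 0.56750

p̂_st ≈ 0.5675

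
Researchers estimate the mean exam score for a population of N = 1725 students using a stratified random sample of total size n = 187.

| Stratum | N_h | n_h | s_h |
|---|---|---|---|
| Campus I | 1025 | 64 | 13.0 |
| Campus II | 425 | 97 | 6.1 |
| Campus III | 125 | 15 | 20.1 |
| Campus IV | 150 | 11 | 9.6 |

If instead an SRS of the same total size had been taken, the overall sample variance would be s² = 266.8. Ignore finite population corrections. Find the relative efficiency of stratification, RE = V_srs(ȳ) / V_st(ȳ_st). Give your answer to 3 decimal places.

RE ≈ 1.230

V̂(ȳ_st) = Σ W_h² s_h²/n_h, with W_h = N_h/N and N = 1725:
  stratum Campus I: (1025/1725)²·13.0²/64 = 0.932344
  stratum Campus II: (425/1725)²·6.1²/97 = 0.0232856
  stratum Campus III: (125/1725)²·20.1²/15 = 0.14143
  stratum Campus IV: (150/1725)²·9.6²/11 = 0.0633511
V_st = 1.16041
V_srs = s²/n = 266.8/187 = 1.42674
Relative efficiency = V_srs / V_st = 1.42674/1.16041 = 1.2295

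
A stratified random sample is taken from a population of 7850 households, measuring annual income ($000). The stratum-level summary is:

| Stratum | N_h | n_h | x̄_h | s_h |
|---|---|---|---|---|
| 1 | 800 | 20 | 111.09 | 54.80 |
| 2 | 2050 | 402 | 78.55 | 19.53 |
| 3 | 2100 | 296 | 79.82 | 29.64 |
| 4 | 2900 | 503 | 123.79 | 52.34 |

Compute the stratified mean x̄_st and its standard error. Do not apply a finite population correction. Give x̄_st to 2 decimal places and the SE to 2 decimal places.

x̄_st ≈ 98.92, SE ≈ 1.61

x̄_st = Σ W_h x̄_h = (800·111.09 + 2050·78.55 + 2100·79.82 + 2900·123.79)/7850 = 98.91879
V̂(x̄_st) = Σ W_h² s_h²/n_h, with W_h = N_h/N and N = 7850:
  stratum 1: (800/7850)²·54.80²/20 = 1.55945
  stratum 2: (2050/7850)²·19.53²/402 = 0.0647063
  stratum 3: (2100/7850)²·29.64²/296 = 0.212405
  stratum 4: (2900/7850)²·52.34²/503 = 0.743286
V̂(x̄_st) = 2.57985
SE(x̄_st) = √2.57985 = 1.60619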